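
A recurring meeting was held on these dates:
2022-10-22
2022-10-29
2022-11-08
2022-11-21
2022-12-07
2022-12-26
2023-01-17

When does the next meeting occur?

2023-02-11

Intervals are 7, 10, 13, 16, 19, 22 days — an arithmetic progression with common difference 3.
Next gap: 25 days. 2023-01-17 + 25 days = 2023-02-11.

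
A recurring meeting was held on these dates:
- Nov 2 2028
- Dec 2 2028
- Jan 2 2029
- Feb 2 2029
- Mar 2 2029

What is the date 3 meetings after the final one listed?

Jun 2 2029

Gaps: 30, 31, 31, 28 days — not constant. Every event is on the 2nd of the month.
Pattern: the 2nd of each month.
Next: April 2029 → Apr 2 2029.
May 2029: May 2 2029.
Next: June 2029 → Jun 2 2029.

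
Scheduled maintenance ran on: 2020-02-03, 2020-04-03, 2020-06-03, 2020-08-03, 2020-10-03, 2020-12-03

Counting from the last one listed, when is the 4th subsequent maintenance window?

2021-08-03

Each date is the 3rd; the gaps (60, 61, 61, 61, 61) track the month lengths.
The rule is the 3rd of every 2 months.
February 2021: 2021-02-03.
April 2021: 2021-04-03.
Next: June 2021 → 2021-06-03.
Next: August 2021 → 2021-08-03.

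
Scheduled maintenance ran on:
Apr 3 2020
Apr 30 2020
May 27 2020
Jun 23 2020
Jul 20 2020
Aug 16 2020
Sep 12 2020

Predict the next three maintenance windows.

The spacing is 27, 27, 27, 27, 27, 27 days — always 27 days.
Sep 12 2020 + 27 days = Oct 9 2020.
Oct 9 2020 + 27 days = Nov 5 2020.
Nov 5 2020 + 27 days = Dec 2 2020.

Oct 9 2020, Nov 5 2020, Dec 2 2020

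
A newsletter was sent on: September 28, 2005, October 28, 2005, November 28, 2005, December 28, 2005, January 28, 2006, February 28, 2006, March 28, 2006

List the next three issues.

April 28, 2006; May 28, 2006; June 28, 2006

Gaps: 30, 31, 30, 31, 31, 28 days — not constant. Every event is on the 28th of the month.
Pattern: the 28th of each month.
April 2006: April 28, 2006.
Next: May 2006 → May 28, 2006.
June 2006: June 28, 2006.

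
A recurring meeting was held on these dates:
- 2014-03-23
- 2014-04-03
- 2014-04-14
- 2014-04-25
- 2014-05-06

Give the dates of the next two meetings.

Every event comes 11 days after the last (11, 11, 11, 11).
2014-05-06 + 11 days = 2014-05-17.
2014-05-17 + 11 days = 2014-05-28.

2014-05-17, 2014-05-28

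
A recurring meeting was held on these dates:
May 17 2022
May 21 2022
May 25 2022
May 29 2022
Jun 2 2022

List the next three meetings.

Jun 6 2022, Jun 10 2022, Jun 14 2022

The spacing is 4, 4, 4, 4 days — always 4 days.
Jun 2 2022 + 4 days = Jun 6 2022.
Jun 6 2022 + 4 days = Jun 10 2022.
Jun 10 2022 + 4 days = Jun 14 2022.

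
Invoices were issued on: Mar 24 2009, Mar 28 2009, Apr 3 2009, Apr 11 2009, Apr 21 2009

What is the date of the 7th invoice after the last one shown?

The spacing grows by 2 each time: 4, 6, 8, 10 days.
Next gap: 12 days. Apr 21 2009 + 12 days = May 3 2009.
Next gap: 14 days. May 3 2009 + 14 days = May 17 2009.
Next gap: 16 days. May 17 2009 + 16 days = Jun 2 2009.
Next gap: 18 days. Jun 2 2009 + 18 days = Jun 20 2009.
Next gap: 20 days. Jun 20 2009 + 20 days = Jul 10 2009.
Next gap: 22 days. Jul 10 2009 + 22 days = Aug 1 2009.
Next gap: 24 days. Aug 1 2009 + 24 days = Aug 25 2009.

Aug 25 2009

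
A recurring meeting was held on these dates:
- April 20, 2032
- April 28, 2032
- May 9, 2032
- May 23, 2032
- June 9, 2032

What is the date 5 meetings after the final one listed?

Gaps: 8, 11, 14, 17 days — each gap is 3 larger than the previous one.
Next gap: 20 days. June 9, 2032 + 20 days = June 29, 2032.
Next gap: 23 days. June 29, 2032 + 23 days = July 22, 2032.
Next gap: 26 days. July 22, 2032 + 26 days = August 17, 2032.
Next gap: 29 days. August 17, 2032 + 29 days = September 15, 2032.
Next gap: 32 days. September 15, 2032 + 32 days = October 17, 2032.

October 17, 2032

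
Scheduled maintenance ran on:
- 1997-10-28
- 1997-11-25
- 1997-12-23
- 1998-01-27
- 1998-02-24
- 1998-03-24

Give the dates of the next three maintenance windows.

Gaps: 28, 28, 35, 28, 28 days — a mix of 28 and 35. Every date is a Tuesday.
Each is the 4th Tuesday of its month.
April 1998 — 4th Tuesday is 1998-04-28.
May 1998 — 4th Tuesday is 1998-05-26.
June 1998 — 4th Tuesday is 1998-06-23.

1998-04-28, 1998-05-26, 1998-06-23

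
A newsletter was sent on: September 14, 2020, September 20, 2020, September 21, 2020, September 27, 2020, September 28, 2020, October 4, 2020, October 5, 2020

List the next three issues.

The gap pattern 6, 1, 6, 1, 6, 1 repeats every 2 events.
These are the Mondays and Sundays of each week.
Next Sunday: October 11, 2020.
Next Monday: October 12, 2020.
Next Sunday: October 18, 2020.

October 11, 2020; October 12, 2020; October 18, 2020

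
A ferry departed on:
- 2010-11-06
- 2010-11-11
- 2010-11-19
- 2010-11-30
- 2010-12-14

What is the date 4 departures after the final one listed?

2011-03-10

Intervals are 5, 8, 11, 14 days — an arithmetic progression with common difference 3.
Next gap: 17 days. 2010-12-14 + 17 days = 2010-12-31.
Next gap: 20 days. 2010-12-31 + 20 days = 2011-01-20.
Next gap: 23 days. 2011-01-20 + 23 days = 2011-02-12.
Next gap: 26 days. 2011-02-12 + 26 days = 2011-03-10.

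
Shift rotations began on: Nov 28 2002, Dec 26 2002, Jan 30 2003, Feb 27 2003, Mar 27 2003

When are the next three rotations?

Every date is a Thursday; gaps 28, 35, 28, 28 days.
Each is the last Thursday of its month (at least one falls on the 29th or later, ruling out '4th Thursday').
April 2003 ends with Thursday Apr 24 2003.
Last Thursday of May 2003: May 29 2003.
Last Thursday of June 2003: Jun 26 2003.

Apr 24 2003, May 29 2003, Jun 26 2003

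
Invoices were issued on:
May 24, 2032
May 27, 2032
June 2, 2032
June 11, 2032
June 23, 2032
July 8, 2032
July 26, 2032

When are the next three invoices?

August 16, 2032; September 9, 2032; October 6, 2032

Gaps: 3, 6, 9, 12, 15, 18 days — each gap is 3 larger than the previous one.
Next gap: 21 days. July 26, 2032 + 21 days = August 16, 2032.
Next gap: 24 days. August 16, 2032 + 24 days = September 9, 2032.
Next gap: 27 days. September 9, 2032 + 27 days = October 6, 2032.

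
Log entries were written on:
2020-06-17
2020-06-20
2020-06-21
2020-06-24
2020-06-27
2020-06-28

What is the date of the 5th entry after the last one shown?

2020-07-11

The gap pattern 3, 1, 3, 3, 1 repeats every 3 events.
These are the Wednesdays, Saturdays and Sundays of each week.
The following Wednesday is 2020-07-01.
Next Saturday: 2020-07-04.
The following Sunday is 2020-07-05.
The following Wednesday is 2020-07-08.
Next Saturday: 2020-07-11.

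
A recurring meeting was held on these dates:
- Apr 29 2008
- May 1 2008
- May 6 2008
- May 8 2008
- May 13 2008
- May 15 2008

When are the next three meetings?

Every event lands on a Tuesday or Thursday (gaps cycle 2, 5, 2, 5, 2).
So the schedule is: every Tuesday and Thursday.
The following Tuesday is May 20 2008.
Next Thursday: May 22 2008.
The following Tuesday is May 27 2008.

May 20 2008, May 22 2008, May 27 2008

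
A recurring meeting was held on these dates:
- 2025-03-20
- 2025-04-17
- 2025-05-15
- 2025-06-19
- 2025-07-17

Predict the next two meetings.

2025-08-21, 2025-09-18

Gaps: 28, 28, 35, 28 days — a mix of 28 and 35. Every date is a Thursday.
Each is the 3rd Thursday of its month.
3rd Thursday of August 2025: 2025-08-21.
September 2025 — 3rd Thursday is 2025-09-18.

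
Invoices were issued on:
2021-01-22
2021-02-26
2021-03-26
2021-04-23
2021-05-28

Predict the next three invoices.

2021-06-25, 2021-07-23, 2021-08-27

These are Fridays at 28- or 35-day spacing (35, 28, 28, 35).
The pattern: 4th Friday of the month.
June 2021 — 4th Friday is 2021-06-25.
July 2021 — 4th Friday is 2021-07-23.
4th Friday of August 2021: 2021-08-27.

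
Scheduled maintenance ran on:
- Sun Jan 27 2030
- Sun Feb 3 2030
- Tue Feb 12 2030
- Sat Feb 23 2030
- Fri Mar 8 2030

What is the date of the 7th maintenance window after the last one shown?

Fri Aug 2 2030

Intervals are 7, 9, 11, 13 days — an arithmetic progression with common difference 2.
Next gap: 15 days. Fri Mar 8 2030 + 15 days = Sat Mar 23 2030.
Next gap: 17 days. Sat Mar 23 2030 + 17 days = Tue Apr 9 2030.
Next gap: 19 days. Tue Apr 9 2030 + 19 days = Sun Apr 28 2030.
Next gap: 21 days. Sun Apr 28 2030 + 21 days = Sun May 19 2030.
Next gap: 23 days. Sun May 19 2030 + 23 days = Tue Jun 11 2030.
Next gap: 25 days. Tue Jun 11 2030 + 25 days = Sat Jul 6 2030.
Next gap: 27 days. Sat Jul 6 2030 + 27 days = Fri Aug 2 2030.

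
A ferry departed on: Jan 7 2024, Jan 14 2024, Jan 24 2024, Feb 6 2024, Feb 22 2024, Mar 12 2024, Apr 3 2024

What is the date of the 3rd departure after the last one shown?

The spacing grows by 3 each time: 7, 10, 13, 16, 19, 22 days.
Next gap: 25 days. Apr 3 2024 + 25 days = Apr 28 2024.
Next gap: 28 days. Apr 28 2024 + 28 days = May 26 2024.
Next gap: 31 days. May 26 2024 + 31 days = Jun 26 2024.

Jun 26 2024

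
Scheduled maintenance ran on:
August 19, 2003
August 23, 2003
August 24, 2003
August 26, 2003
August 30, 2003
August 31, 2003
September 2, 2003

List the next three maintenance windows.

The gap pattern 4, 1, 2, 4, 1, 2 repeats every 3 events.
These are the Tuesdays, Saturdays and Sundays of each week.
The following Saturday is September 6, 2003.
Next Sunday: September 7, 2003.
Next Tuesday: September 9, 2003.

September 6, 2003; September 7, 2003; September 9, 2003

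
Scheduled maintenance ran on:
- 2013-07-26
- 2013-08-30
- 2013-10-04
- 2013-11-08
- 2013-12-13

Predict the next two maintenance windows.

The spacing is 35, 35, 35, 35 days — always 35 days.
2013-12-13 + 35 days = 2014-01-17.
2014-01-17 + 35 days = 2014-02-21.

2014-01-17, 2014-02-21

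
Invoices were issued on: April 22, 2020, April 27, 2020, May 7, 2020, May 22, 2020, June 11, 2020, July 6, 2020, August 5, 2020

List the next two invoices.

September 9, 2020; October 19, 2020

Intervals are 5, 10, 15, 20, 25, 30 days — an arithmetic progression with common difference 5.
Next gap: 35 days. August 5, 2020 + 35 days = September 9, 2020.
Next gap: 40 days. September 9, 2020 + 40 days = October 19, 2020.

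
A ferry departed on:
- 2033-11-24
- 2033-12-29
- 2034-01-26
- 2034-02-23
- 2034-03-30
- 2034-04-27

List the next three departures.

2034-05-25, 2034-06-29, 2034-07-27

Every date is a Thursday; gaps 35, 28, 28, 35, 28 days.
Each is the last Thursday of its month (at least one falls on the 29th or later, ruling out '4th Thursday').
Last Thursday of May 2034: 2034-05-25.
June 2034 ends with Thursday 2034-06-29.
July 2034 ends with Thursday 2034-07-27.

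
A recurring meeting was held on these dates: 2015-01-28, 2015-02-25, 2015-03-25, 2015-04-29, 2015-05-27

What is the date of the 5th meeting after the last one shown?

All Wednesdays; the gaps (28, 28, 35, 28) vary with month length.
This is the last Wednesday of each month.
Last Wednesday of June 2015: 2015-06-24.
July 2015 ends with Wednesday 2015-07-29.
August 2015 ends with Wednesday 2015-08-26.
Last Wednesday of September 2015: 2015-09-30.
Last Wednesday of October 2015: 2015-10-28.

2015-10-28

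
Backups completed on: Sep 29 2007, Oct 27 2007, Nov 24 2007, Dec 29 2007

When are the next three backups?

These are Saturdays with 28, 28, 35-day gaps.
Each is the final Saturday of its month — Sep 29 2007 is past the 28th, so '4th Saturday' doesn't fit.
Last Saturday of January 2008: Jan 26 2008.
February 2008 ends with Saturday Feb 23 2008.
Last Saturday of March 2008: Mar 29 2008.

Jan 26 2008, Feb 23 2008, Mar 29 2008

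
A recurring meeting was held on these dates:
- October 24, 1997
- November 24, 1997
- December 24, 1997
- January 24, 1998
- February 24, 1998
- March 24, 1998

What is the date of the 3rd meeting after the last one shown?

June 24, 1998

Each date is the 24th; the gaps (31, 30, 31, 31, 28) track the month lengths.
The rule is the 24th of each month.
Next: April 1998 → April 24, 1998.
Next: May 1998 → May 24, 1998.
June 1998: June 24, 1998.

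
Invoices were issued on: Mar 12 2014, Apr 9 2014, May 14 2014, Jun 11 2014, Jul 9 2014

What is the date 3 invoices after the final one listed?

Oct 8 2014

These are Wednesdays at 28- or 35-day spacing (28, 35, 28, 28).
The pattern: 2nd Wednesday of the month.
August 2014 — 2nd Wednesday is Aug 13 2014.
September 2014 — 2nd Wednesday is Sep 10 2014.
2nd Wednesday of October 2014: Oct 8 2014.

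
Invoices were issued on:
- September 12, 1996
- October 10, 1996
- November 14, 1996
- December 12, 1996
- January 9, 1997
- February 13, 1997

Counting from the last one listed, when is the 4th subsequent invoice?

June 12, 1997

Gaps: 28, 35, 28, 28, 35 days — a mix of 28 and 35. Every date is a Thursday.
Each is the 2nd Thursday of its month.
March 1997 — 2nd Thursday is March 13, 1997.
2nd Thursday of April 1997: April 10, 1997.
2nd Thursday of May 1997: May 8, 1997.
June 1997 — 2nd Thursday is June 12, 1997.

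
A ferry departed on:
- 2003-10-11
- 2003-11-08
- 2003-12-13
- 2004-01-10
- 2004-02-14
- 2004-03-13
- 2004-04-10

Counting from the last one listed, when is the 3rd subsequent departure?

Gaps: 28, 35, 28, 35, 28, 28 days — a mix of 28 and 35. Every date is a Saturday.
Each is the 2nd Saturday of its month.
2nd Saturday of May 2004: 2004-05-08.
2nd Saturday of June 2004: 2004-06-12.
2nd Saturday of July 2004: 2004-07-10.

2004-07-10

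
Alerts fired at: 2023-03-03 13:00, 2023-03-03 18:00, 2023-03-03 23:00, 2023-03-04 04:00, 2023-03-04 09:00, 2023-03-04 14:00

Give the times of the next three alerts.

Gaps: 5, 5, 5, 5, 5 hours — each event is 5 hours after the previous one.
2023-03-04 14:00 + 5 h = 2023-03-04 19:00.
2023-03-04 19:00 + 5 h = 2023-03-05 00:00.
2023-03-05 00:00 + 5 h = 2023-03-05 05:00.

2023-03-04 19:00, 2023-03-05 00:00, 2023-03-05 05:00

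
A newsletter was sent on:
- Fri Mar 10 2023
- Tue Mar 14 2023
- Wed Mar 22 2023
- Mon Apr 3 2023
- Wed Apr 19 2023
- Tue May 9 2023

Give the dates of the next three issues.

Gaps: 4, 8, 12, 16, 20 days — each gap is 4 larger than the previous one.
Next gap: 24 days. Tue May 9 2023 + 24 days = Fri Jun 2 2023.
Next gap: 28 days. Fri Jun 2 2023 + 28 days = Fri Jun 30 2023.
Next gap: 32 days. Fri Jun 30 2023 + 32 days = Tue Aug 1 2023.

Fri Jun 2 2023, Fri Jun 30 2023, Tue Aug 1 2023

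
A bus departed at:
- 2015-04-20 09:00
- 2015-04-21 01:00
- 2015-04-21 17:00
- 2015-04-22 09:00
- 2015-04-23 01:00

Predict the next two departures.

2015-04-23 17:00, 2015-04-24 09:00

The interval is a steady 16 hours (16, 16, 16, 16).
2015-04-23 01:00 + 16 h = 2015-04-23 17:00.
2015-04-23 17:00 + 16 h = 2015-04-24 09:00.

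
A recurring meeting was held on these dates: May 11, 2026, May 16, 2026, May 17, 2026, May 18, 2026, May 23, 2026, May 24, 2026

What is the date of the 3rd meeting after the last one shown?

May 31, 2026

The gap pattern 5, 1, 1, 5, 1 repeats every 3 events.
These are the Mondays, Saturdays and Sundays of each week.
The following Monday is May 25, 2026.
The following Saturday is May 30, 2026.
Next Sunday: May 31, 2026.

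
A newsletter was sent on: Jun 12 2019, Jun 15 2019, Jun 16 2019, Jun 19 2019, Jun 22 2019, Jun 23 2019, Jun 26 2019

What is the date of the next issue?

Jun 29 2019

Every event lands on a Wednesday or Saturday or Sunday (gaps cycle 3, 1, 3, 3, 1, 3).
So the schedule is: every Wednesday, Saturday and Sunday.
The following Saturday is Jun 29 2019.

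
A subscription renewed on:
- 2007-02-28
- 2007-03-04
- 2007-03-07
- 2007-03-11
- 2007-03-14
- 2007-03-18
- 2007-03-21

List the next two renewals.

2007-03-25, 2007-03-28

Gaps: 4, 3, 4, 3, 4, 3 days — not constant, but cyclic with period 2.
The events fall on every Wednesday and Sunday.
The following Sunday is 2007-03-25.
The following Wednesday is 2007-03-28.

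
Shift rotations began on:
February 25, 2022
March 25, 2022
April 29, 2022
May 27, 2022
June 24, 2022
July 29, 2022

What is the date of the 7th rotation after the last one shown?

February 24, 2023

All Fridays; the gaps (28, 35, 28, 28, 35) vary with month length.
This is the last Friday of each month.
August 2022 ends with Friday August 26, 2022.
September 2022 ends with Friday September 30, 2022.
Last Friday of October 2022: October 28, 2022.
November 2022 ends with Friday November 25, 2022.
December 2022 ends with Friday December 30, 2022.
Last Friday of January 2023: January 27, 2023.
Last Friday of February 2023: February 24, 2023.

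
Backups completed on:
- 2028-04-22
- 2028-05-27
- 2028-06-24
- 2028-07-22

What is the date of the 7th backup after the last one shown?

2029-02-24

These are Saturdays at 28- or 35-day spacing (35, 28, 28).
The pattern: 4th Saturday of the month.
August 2028 — 4th Saturday is 2028-08-26.
September 2028 — 4th Saturday is 2028-09-23.
October 2028 — 4th Saturday is 2028-10-28.
4th Saturday of November 2028: 2028-11-25.
December 2028 — 4th Saturday is 2028-12-23.
4th Saturday of January 2029: 2029-01-27.
4th Saturday of February 2029: 2029-02-24.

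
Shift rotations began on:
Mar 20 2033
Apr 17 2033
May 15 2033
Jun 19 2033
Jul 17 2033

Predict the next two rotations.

Aug 21 2033, Sep 18 2033

These are Sundays at 28- or 35-day spacing (28, 28, 35, 28).
The pattern: 3rd Sunday of the month.
3rd Sunday of August 2033: Aug 21 2033.
3rd Sunday of September 2033: Sep 18 2033.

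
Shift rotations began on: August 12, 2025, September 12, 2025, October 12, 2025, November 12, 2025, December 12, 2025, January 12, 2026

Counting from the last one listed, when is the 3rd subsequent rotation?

April 12, 2026

Gaps: 31, 30, 31, 30, 31 days — not constant. Every event is on the 12th of the month.
Pattern: the 12th of each month.
Next: February 2026 → February 12, 2026.
Next: March 2026 → March 12, 2026.
April 2026: April 12, 2026.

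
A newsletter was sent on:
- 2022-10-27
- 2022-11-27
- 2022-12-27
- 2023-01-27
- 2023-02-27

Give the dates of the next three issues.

Gaps: 31, 30, 31, 31 days — not constant. Every event is on the 27th of the month.
Pattern: the 27th of each month.
Next: March 2023 → 2023-03-27.
Next: April 2023 → 2023-04-27.
Next: May 2023 → 2023-05-27.

2023-03-27, 2023-04-27, 2023-05-27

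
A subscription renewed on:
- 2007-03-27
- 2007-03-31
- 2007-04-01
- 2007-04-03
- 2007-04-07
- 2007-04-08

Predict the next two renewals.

The gap pattern 4, 1, 2, 4, 1 repeats every 3 events.
These are the Tuesdays, Saturdays and Sundays of each week.
Next Tuesday: 2007-04-10.
Next Saturday: 2007-04-14.

2007-04-10, 2007-04-14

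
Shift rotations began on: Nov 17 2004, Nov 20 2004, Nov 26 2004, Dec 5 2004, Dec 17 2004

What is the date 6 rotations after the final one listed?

May 1 2005

The spacing grows by 3 each time: 3, 6, 9, 12 days.
Next gap: 15 days. Dec 17 2004 + 15 days = Jan 1 2005.
Next gap: 18 days. Jan 1 2005 + 18 days = Jan 19 2005.
Next gap: 21 days. Jan 19 2005 + 21 days = Feb 9 2005.
Next gap: 24 days. Feb 9 2005 + 24 days = Mar 5 2005.
Next gap: 27 days. Mar 5 2005 + 27 days = Apr 1 2005.
Next gap: 30 days. Apr 1 2005 + 30 days = May 1 2005.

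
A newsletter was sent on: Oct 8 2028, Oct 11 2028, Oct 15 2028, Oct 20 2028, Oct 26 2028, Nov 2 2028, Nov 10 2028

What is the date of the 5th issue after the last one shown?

Intervals are 3, 4, 5, 6, 7, 8 days — an arithmetic progression with common difference 1.
Next gap: 9 days. Nov 10 2028 + 9 days = Nov 19 2028.
Next gap: 10 days. Nov 19 2028 + 10 days = Nov 29 2028.
Next gap: 11 days. Nov 29 2028 + 11 days = Dec 10 2028.
Next gap: 12 days. Dec 10 2028 + 12 days = Dec 22 2028.
Next gap: 13 days. Dec 22 2028 + 13 days = Jan 4 2029.

Jan 4 2029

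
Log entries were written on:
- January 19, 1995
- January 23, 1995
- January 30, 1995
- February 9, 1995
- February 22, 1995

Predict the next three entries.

March 10, 1995; March 29, 1995; April 20, 1995

Intervals are 4, 7, 10, 13 days — an arithmetic progression with common difference 3.
Next gap: 16 days. February 22, 1995 + 16 days = March 10, 1995.
Next gap: 19 days. March 10, 1995 + 19 days = March 29, 1995.
Next gap: 22 days. March 29, 1995 + 22 days = April 20, 1995.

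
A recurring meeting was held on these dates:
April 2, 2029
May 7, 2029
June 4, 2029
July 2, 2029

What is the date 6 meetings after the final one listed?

January 7, 2030

These are Mondays at 28- or 35-day spacing (35, 28, 28).
The pattern: 1st Monday of the month.
1st Monday of August 2029: August 6, 2029.
September 2029 — 1st Monday is September 3, 2029.
1st Monday of October 2029: October 1, 2029.
November 2029 — 1st Monday is November 5, 2029.
December 2029 — 1st Monday is December 3, 2029.
1st Monday of January 2030: January 7, 2030.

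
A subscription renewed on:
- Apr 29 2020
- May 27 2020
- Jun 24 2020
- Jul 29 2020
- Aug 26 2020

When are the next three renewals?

These are Wednesdays with 28, 28, 35, 28-day gaps.
Each is the final Wednesday of its month — Apr 29 2020 is past the 28th, so '4th Wednesday' doesn't fit.
Last Wednesday of September 2020: Sep 30 2020.
Last Wednesday of October 2020: Oct 28 2020.
Last Wednesday of November 2020: Nov 25 2020.

Sep 30 2020, Oct 28 2020, Nov 25 2020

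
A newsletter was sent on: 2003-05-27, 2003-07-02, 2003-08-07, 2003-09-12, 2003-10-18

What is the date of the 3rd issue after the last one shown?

Gaps between consecutive events: 36, 36, 36, 36 days — a constant 36-day interval.
2003-10-18 + 36 days = 2003-11-23.
2003-11-23 + 36 days = 2003-12-29.
2003-12-29 + 36 days = 2004-02-03.

2004-02-03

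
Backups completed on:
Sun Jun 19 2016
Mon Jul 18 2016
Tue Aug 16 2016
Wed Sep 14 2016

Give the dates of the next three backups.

Thu Oct 13 2016, Fri Nov 11 2016, Sat Dec 10 2016

Every event comes 29 days after the last (29, 29, 29).
Wed Sep 14 2016 + 29 days = Thu Oct 13 2016.
Thu Oct 13 2016 + 29 days = Fri Nov 11 2016.
Fri Nov 11 2016 + 29 days = Sat Dec 10 2016.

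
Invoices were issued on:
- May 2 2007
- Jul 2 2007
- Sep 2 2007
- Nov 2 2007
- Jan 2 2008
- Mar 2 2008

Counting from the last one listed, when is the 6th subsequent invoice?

Mar 2 2009

The day-of-month is always 2 (61, 62, 61, 61, 60 days between events).
So this recurs on the 2nd of every 2 months.
May 2008: May 2 2008.
July 2008: Jul 2 2008.
Next: September 2008 → Sep 2 2008.
Next: November 2008 → Nov 2 2008.
January 2009: Jan 2 2009.
Next: March 2009 → Mar 2 2009.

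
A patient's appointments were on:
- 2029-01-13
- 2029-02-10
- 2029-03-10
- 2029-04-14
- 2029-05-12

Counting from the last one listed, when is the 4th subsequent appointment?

Gaps: 28, 28, 35, 28 days — a mix of 28 and 35. Every date is a Saturday.
Each is the 2nd Saturday of its month.
2nd Saturday of June 2029: 2029-06-09.
July 2029 — 2nd Saturday is 2029-07-14.
2nd Saturday of August 2029: 2029-08-11.
September 2029 — 2nd Saturday is 2029-09-08.

2029-09-08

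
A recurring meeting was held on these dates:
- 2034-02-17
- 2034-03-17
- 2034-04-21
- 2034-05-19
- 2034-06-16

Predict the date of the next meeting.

All dates are Fridays, 28, 35, 28, 28 days apart.
Specifically, the 3rd Friday of each month.
3rd Friday of July 2034: 2034-07-21.

2034-07-21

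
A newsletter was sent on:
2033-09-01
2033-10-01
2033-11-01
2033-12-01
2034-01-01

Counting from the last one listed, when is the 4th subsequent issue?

Gaps: 30, 31, 30, 31 days — not constant. Every event is on the 1st of the month.
Pattern: the 1st of each month.
Next: February 2034 → 2034-02-01.
March 2034: 2034-03-01.
Next: April 2034 → 2034-04-01.
May 2034: 2034-05-01.

2034-05-01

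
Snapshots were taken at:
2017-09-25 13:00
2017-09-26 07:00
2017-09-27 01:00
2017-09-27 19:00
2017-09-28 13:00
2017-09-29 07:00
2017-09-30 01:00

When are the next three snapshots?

The interval is a steady 18 hours (18, 18, 18, 18, 18, 18).
2017-09-30 01:00 + 18 h = 2017-09-30 19:00.
2017-09-30 19:00 + 18 h = 2017-10-01 13:00.
2017-10-01 13:00 + 18 h = 2017-10-02 07:00.

2017-09-30 19:00, 2017-10-01 13:00, 2017-10-02 07:00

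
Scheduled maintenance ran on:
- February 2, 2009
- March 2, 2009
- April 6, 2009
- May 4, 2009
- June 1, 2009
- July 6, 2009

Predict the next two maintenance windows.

All dates are Mondays, 28, 35, 28, 28, 35 days apart.
Specifically, the 1st Monday of each month.
August 2009 — 1st Monday is August 3, 2009.
September 2009 — 1st Monday is September 7, 2009.

August 3, 2009; September 7, 2009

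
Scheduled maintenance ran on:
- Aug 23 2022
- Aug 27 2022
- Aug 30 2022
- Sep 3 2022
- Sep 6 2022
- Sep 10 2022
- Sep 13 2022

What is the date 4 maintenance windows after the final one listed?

Sep 27 2022

The gap pattern 4, 3, 4, 3, 4, 3 repeats every 2 events.
These are the Tuesdays and Saturdays of each week.
The following Saturday is Sep 17 2022.
The following Tuesday is Sep 20 2022.
Next Saturday: Sep 24 2022.
The following Tuesday is Sep 27 2022.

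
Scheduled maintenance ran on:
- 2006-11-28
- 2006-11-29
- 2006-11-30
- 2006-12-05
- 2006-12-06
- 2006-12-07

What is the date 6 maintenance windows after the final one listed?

Gaps: 1, 1, 5, 1, 1 days — not constant, but cyclic with period 3.
The events fall on every Tuesday, Wednesday and Thursday.
Next Tuesday: 2006-12-12.
The following Wednesday is 2006-12-13.
The following Thursday is 2006-12-14.
Next Tuesday: 2006-12-19.
Next Wednesday: 2006-12-20.
The following Thursday is 2006-12-21.

2006-12-21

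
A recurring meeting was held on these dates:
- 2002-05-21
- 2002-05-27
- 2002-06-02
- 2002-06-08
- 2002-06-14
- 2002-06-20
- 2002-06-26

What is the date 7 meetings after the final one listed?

2002-08-07

Gaps between consecutive events: 6, 6, 6, 6, 6, 6 days — a constant 6-day interval.
2002-06-26 + 6 days = 2002-07-02.
2002-07-02 + 6 days = 2002-07-08.
2002-07-08 + 6 days = 2002-07-14.
2002-07-14 + 6 days = 2002-07-20.
2002-07-20 + 6 days = 2002-07-26.
2002-07-26 + 6 days = 2002-08-01.
2002-08-01 + 6 days = 2002-08-07.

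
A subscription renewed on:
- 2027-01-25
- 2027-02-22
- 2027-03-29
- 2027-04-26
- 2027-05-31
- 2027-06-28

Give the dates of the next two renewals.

These are Mondays with 28, 35, 28, 35, 28-day gaps.
Each is the final Monday of its month — 2027-03-29 is past the 28th, so '4th Monday' doesn't fit.
Last Monday of July 2027: 2027-07-26.
Last Monday of August 2027: 2027-08-30.

2027-07-26, 2027-08-30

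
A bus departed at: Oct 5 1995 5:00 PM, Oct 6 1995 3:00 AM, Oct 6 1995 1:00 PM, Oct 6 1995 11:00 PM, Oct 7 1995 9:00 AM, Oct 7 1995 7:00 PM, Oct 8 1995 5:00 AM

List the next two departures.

Oct 8 1995 3:00 PM, Oct 9 1995 1:00 AM

Gaps: 10, 10, 10, 10, 10, 10 hours — each event is 10 hours after the previous one.
Oct 8 1995 5:00 AM + 10 h = Oct 8 1995 3:00 PM.
Oct 8 1995 3:00 PM + 10 h = Oct 9 1995 1:00 AM.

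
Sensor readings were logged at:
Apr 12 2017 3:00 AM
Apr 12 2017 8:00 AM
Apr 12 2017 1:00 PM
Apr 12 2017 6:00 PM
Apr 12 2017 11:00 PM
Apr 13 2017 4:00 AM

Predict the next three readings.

The interval is a steady 5 hours (5, 5, 5, 5, 5).
Apr 13 2017 4:00 AM + 5 h = Apr 13 2017 9:00 AM.
Apr 13 2017 9:00 AM + 5 h = Apr 13 2017 2:00 PM.
Apr 13 2017 2:00 PM + 5 h = Apr 13 2017 7:00 PM.

Apr 13 2017 9:00 AM, Apr 13 2017 2:00 PM, Apr 13 2017 7:00 PM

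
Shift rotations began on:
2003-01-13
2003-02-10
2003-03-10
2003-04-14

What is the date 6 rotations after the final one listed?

2003-10-13

Gaps: 28, 28, 35 days — a mix of 28 and 35. Every date is a Monday.
Each is the 2nd Monday of its month.
May 2003 — 2nd Monday is 2003-05-12.
June 2003 — 2nd Monday is 2003-06-09.
2nd Monday of July 2003: 2003-07-14.
August 2003 — 2nd Monday is 2003-08-11.
2nd Monday of September 2003: 2003-09-08.
2nd Monday of October 2003: 2003-10-13.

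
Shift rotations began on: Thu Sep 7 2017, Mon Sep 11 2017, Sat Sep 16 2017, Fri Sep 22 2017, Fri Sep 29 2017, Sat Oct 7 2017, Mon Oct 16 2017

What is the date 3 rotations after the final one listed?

The spacing grows by 1 each time: 4, 5, 6, 7, 8, 9 days.
Next gap: 10 days. Mon Oct 16 2017 + 10 days = Thu Oct 26 2017.
Next gap: 11 days. Thu Oct 26 2017 + 11 days = Mon Nov 6 2017.
Next gap: 12 days. Mon Nov 6 2017 + 12 days = Sat Nov 18 2017.

Sat Nov 18 2017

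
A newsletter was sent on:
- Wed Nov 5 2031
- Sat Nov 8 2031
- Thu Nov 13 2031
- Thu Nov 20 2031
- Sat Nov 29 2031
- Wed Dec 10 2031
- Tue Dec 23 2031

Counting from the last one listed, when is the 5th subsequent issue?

The spacing grows by 2 each time: 3, 5, 7, 9, 11, 13 days.
Next gap: 15 days. Tue Dec 23 2031 + 15 days = Wed Jan 7 2032.
Next gap: 17 days. Wed Jan 7 2032 + 17 days = Sat Jan 24 2032.
Next gap: 19 days. Sat Jan 24 2032 + 19 days = Thu Feb 12 2032.
Next gap: 21 days. Thu Feb 12 2032 + 21 days = Thu Mar 4 2032.
Next gap: 23 days. Thu Mar 4 2032 + 23 days = Sat Mar 27 2032.

Sat Mar 27 2032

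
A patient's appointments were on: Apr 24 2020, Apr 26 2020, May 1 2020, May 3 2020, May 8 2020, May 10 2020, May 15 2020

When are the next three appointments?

Every event lands on a Friday or Sunday (gaps cycle 2, 5, 2, 5, 2, 5).
So the schedule is: every Friday and Sunday.
Next Sunday: May 17 2020.
The following Friday is May 22 2020.
The following Sunday is May 24 2020.

May 17 2020, May 22 2020, May 24 2020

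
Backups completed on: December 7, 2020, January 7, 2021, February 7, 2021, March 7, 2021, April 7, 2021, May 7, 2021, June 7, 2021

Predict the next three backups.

July 7, 2021; August 7, 2021; September 7, 2021

The day-of-month is always 7 (31, 31, 28, 31, 30, 31 days between events).
So this recurs on the 7th of each month.
July 2021: July 7, 2021.
August 2021: August 7, 2021.
Next: September 2021 → September 7, 2021.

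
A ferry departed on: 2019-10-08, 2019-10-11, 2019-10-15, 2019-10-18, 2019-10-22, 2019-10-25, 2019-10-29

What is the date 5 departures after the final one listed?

2019-11-15

Gaps: 3, 4, 3, 4, 3, 4 days — not constant, but cyclic with period 2.
The events fall on every Tuesday and Friday.
Next Friday: 2019-11-01.
The following Tuesday is 2019-11-05.
Next Friday: 2019-11-08.
Next Tuesday: 2019-11-12.
The following Friday is 2019-11-15.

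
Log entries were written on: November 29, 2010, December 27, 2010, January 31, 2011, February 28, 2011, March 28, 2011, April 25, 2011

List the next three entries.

These are Mondays with 28, 35, 28, 28, 28-day gaps.
Each is the final Monday of its month — November 29, 2010 is past the 28th, so '4th Monday' doesn't fit.
Last Monday of May 2011: May 30, 2011.
Last Monday of June 2011: June 27, 2011.
July 2011 ends with Monday July 25, 2011.

May 30, 2011; June 27, 2011; July 25, 2011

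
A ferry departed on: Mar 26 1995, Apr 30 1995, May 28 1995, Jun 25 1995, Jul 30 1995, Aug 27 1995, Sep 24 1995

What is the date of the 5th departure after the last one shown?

These are Sundays with 35, 28, 28, 35, 28, 28-day gaps.
Each is the final Sunday of its month — Apr 30 1995 is past the 28th, so '4th Sunday' doesn't fit.
Last Sunday of October 1995: Oct 29 1995.
Last Sunday of November 1995: Nov 26 1995.
Last Sunday of December 1995: Dec 31 1995.
Last Sunday of January 1996: Jan 28 1996.
Last Sunday of February 1996: Feb 25 1996.

Feb 25 1996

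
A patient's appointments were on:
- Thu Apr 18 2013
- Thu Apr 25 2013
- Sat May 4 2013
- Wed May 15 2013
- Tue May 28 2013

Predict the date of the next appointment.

Wed Jun 12 2013

The spacing grows by 2 each time: 7, 9, 11, 13 days.
Next gap: 15 days. Tue May 28 2013 + 15 days = Wed Jun 12 2013.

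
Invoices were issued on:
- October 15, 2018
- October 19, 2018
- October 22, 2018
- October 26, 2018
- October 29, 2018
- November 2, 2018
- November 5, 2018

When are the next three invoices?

November 9, 2018; November 12, 2018; November 16, 2018

The gap pattern 4, 3, 4, 3, 4, 3 repeats every 2 events.
These are the Mondays and Fridays of each week.
Next Friday: November 9, 2018.
Next Monday: November 12, 2018.
The following Friday is November 16, 2018.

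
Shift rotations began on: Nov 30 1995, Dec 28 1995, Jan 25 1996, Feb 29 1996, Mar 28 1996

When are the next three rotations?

Apr 25 1996, May 30 1996, Jun 27 1996

All Thursdays; the gaps (28, 28, 35, 28) vary with month length.
This is the last Thursday of each month.
April 1996 ends with Thursday Apr 25 1996.
Last Thursday of May 1996: May 30 1996.
Last Thursday of June 1996: Jun 27 1996.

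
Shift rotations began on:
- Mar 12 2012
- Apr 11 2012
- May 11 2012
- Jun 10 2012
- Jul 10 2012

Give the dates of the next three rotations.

Every event comes 30 days after the last (30, 30, 30, 30).
Jul 10 2012 + 30 days = Aug 9 2012.
Aug 9 2012 + 30 days = Sep 8 2012.
Sep 8 2012 + 30 days = Oct 8 2012.

Aug 9 2012, Sep 8 2012, Oct 8 2012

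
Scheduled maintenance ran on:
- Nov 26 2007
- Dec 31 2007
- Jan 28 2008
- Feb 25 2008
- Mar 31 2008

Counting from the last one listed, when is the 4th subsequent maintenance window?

All Mondays; the gaps (35, 28, 28, 35) vary with month length.
This is the last Monday of each month.
April 2008 ends with Monday Apr 28 2008.
Last Monday of May 2008: May 26 2008.
June 2008 ends with Monday Jun 30 2008.
Last Monday of July 2008: Jul 28 2008.

Jul 28 2008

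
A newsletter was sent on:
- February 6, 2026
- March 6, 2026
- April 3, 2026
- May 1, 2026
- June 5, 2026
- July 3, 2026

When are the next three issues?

August 7, 2026; September 4, 2026; October 2, 2026

All dates are Fridays, 28, 28, 28, 35, 28 days apart.
Specifically, the 1st Friday of each month.
August 2026 — 1st Friday is August 7, 2026.
1st Friday of September 2026: September 4, 2026.
October 2026 — 1st Friday is October 2, 2026.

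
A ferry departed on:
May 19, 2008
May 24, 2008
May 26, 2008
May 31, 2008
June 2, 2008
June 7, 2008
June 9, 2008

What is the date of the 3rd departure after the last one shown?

Gaps: 5, 2, 5, 2, 5, 2 days — not constant, but cyclic with period 2.
The events fall on every Monday and Saturday.
Next Saturday: June 14, 2008.
Next Monday: June 16, 2008.
The following Saturday is June 21, 2008.

June 21, 2008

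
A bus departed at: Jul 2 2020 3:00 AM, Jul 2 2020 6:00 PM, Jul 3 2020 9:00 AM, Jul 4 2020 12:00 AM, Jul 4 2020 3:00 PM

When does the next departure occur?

Jul 5 2020 6:00 AM

Gaps: 15, 15, 15, 15 hours — each event is 15 hours after the previous one.
Jul 4 2020 3:00 PM + 15 h = Jul 5 2020 6:00 AM.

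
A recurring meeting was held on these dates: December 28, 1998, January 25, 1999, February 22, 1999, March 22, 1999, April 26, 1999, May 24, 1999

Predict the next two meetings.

These are Mondays at 28- or 35-day spacing (28, 28, 28, 35, 28).
The pattern: 4th Monday of the month.
June 1999 — 4th Monday is June 28, 1999.
July 1999 — 4th Monday is July 26, 1999.

June 28, 1999; July 26, 1999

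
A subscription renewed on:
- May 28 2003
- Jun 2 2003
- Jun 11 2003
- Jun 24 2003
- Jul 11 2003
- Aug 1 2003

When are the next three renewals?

The spacing grows by 4 each time: 5, 9, 13, 17, 21 days.
Next gap: 25 days. Aug 1 2003 + 25 days = Aug 26 2003.
Next gap: 29 days. Aug 26 2003 + 29 days = Sep 24 2003.
Next gap: 33 days. Sep 24 2003 + 33 days = Oct 27 2003.

Aug 26 2003, Sep 24 2003, Oct 27 2003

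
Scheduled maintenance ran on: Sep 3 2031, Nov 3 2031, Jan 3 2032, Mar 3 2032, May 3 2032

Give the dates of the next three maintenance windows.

Gaps: 61, 61, 60, 61 days — not constant. Every event is on the 3rd of the month.
Pattern: the 3rd of every 2 months.
July 2032: Jul 3 2032.
September 2032: Sep 3 2032.
Next: November 2032 → Nov 3 2032.

Jul 3 2032, Sep 3 2032, Nov 3 2032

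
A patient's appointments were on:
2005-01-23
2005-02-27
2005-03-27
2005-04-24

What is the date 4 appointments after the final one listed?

2005-08-28

These are Sundays at 28- or 35-day spacing (35, 28, 28).
The pattern: 4th Sunday of the month.
4th Sunday of May 2005: 2005-05-22.
4th Sunday of June 2005: 2005-06-26.
July 2005 — 4th Sunday is 2005-07-24.
August 2005 — 4th Sunday is 2005-08-28.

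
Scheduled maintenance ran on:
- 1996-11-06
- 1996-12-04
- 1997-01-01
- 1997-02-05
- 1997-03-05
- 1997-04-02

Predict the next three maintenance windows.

These are Wednesdays at 28- or 35-day spacing (28, 28, 35, 28, 28).
The pattern: 1st Wednesday of the month.
May 1997 — 1st Wednesday is 1997-05-07.
June 1997 — 1st Wednesday is 1997-06-04.
1st Wednesday of July 1997: 1997-07-02.

1997-05-07, 1997-06-04, 1997-07-02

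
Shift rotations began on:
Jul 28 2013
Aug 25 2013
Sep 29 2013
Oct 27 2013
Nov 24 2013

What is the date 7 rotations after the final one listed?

Jun 29 2014

All Sundays; the gaps (28, 35, 28, 28) vary with month length.
This is the last Sunday of each month.
Last Sunday of December 2013: Dec 29 2013.
Last Sunday of January 2014: Jan 26 2014.
Last Sunday of February 2014: Feb 23 2014.
March 2014 ends with Sunday Mar 30 2014.
Last Sunday of April 2014: Apr 27 2014.
Last Sunday of May 2014: May 25 2014.
Last Sunday of June 2014: Jun 29 2014.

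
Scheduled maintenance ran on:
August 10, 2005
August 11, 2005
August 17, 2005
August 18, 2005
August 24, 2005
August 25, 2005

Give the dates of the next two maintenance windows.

August 31, 2005; September 1, 2005

Gaps: 1, 6, 1, 6, 1 days — not constant, but cyclic with period 2.
The events fall on every Wednesday and Thursday.
The following Wednesday is August 31, 2005.
Next Thursday: September 1, 2005.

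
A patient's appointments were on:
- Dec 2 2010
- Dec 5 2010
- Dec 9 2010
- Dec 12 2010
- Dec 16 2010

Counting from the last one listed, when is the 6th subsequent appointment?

The gap pattern 3, 4, 3, 4 repeats every 2 events.
These are the Thursdays and Sundays of each week.
Next Sunday: Dec 19 2010.
Next Thursday: Dec 23 2010.
Next Sunday: Dec 26 2010.
The following Thursday is Dec 30 2010.
The following Sunday is Jan 2 2011.
The following Thursday is Jan 6 2011.

Jan 6 2011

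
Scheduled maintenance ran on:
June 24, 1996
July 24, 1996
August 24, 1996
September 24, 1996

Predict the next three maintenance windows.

The day-of-month is always 24 (30, 31, 31 days between events).
So this recurs on the 24th of each month.
October 1996: October 24, 1996.
Next: November 1996 → November 24, 1996.
Next: December 1996 → December 24, 1996.

October 24, 1996; November 24, 1996; December 24, 1996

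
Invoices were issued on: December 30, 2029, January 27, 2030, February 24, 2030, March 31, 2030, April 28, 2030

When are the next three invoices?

All Sundays; the gaps (28, 28, 35, 28) vary with month length.
This is the last Sunday of each month.
Last Sunday of May 2030: May 26, 2030.
June 2030 ends with Sunday June 30, 2030.
Last Sunday of July 2030: July 28, 2030.

May 26, 2030; June 30, 2030; July 28, 2030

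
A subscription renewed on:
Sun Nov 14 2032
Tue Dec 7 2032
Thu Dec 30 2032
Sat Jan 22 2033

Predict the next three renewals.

Gaps between consecutive events: 23, 23, 23 days — a constant 23-day interval.
Sat Jan 22 2033 + 23 days = Mon Feb 14 2033.
Mon Feb 14 2033 + 23 days = Wed Mar 9 2033.
Wed Mar 9 2033 + 23 days = Fri Apr 1 2033.

Mon Feb 14 2033, Wed Mar 9 2033, Fri Apr 1 2033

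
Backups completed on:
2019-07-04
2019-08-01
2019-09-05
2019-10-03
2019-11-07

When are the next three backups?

Gaps: 28, 35, 28, 35 days — a mix of 28 and 35. Every date is a Thursday.
Each is the 1st Thursday of its month.
1st Thursday of December 2019: 2019-12-05.
1st Thursday of January 2020: 2020-01-02.
1st Thursday of February 2020: 2020-02-06.

2019-12-05, 2020-01-02, 2020-02-06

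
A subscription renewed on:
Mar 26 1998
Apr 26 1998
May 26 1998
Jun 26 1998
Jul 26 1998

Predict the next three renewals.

Aug 26 1998, Sep 26 1998, Oct 26 1998

Each date is the 26th; the gaps (31, 30, 31, 30) track the month lengths.
The rule is the 26th of each month.
August 1998: Aug 26 1998.
Next: September 1998 → Sep 26 1998.
October 1998: Oct 26 1998.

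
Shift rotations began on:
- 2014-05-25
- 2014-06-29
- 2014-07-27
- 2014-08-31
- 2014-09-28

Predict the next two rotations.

All Sundays; the gaps (35, 28, 35, 28) vary with month length.
This is the last Sunday of each month.
October 2014 ends with Sunday 2014-10-26.
Last Sunday of November 2014: 2014-11-30.

2014-10-26, 2014-11-30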